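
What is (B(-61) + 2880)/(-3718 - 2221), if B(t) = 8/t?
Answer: -175672/362279 ≈ -0.48491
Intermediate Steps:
(B(-61) + 2880)/(-3718 - 2221) = (8/(-61) + 2880)/(-3718 - 2221) = (8*(-1/61) + 2880)/(-5939) = (-8/61 + 2880)*(-1/5939) = (175672/61)*(-1/5939) = -175672/362279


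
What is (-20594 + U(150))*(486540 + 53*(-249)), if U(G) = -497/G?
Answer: -487479704257/50 ≈ -9.7496e+9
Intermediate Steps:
(-20594 + U(150))*(486540 + 53*(-249)) = (-20594 - 497/150)*(486540 + 53*(-249)) = (-20594 - 497*1/150)*(486540 - 13197) = (-20594 - 497/150)*473343 = -3089597/150*473343 = -487479704257/50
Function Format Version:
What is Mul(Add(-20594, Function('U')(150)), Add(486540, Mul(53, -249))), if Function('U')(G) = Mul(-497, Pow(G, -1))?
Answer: Rational(-487479704257, 50) ≈ -9.7496e+9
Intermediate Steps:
Mul(Add(-20594, Function('U')(150)), Add(486540, Mul(53, -249))) = Mul(Add(-20594, Mul(-497, Pow(150, -1))), Add(486540, Mul(53, -249))) = Mul(Add(-20594, Mul(-497, Rational(1, 150))), Add(486540, -13197)) = Mul(Add(-20594, Rational(-497, 150)), 473343) = Mul(Rational(-3089597, 150), 473343) = Rational(-487479704257, 50)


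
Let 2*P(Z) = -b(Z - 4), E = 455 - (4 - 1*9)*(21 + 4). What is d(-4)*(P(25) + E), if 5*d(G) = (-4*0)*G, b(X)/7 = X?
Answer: 0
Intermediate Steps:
b(X) = 7*X
d(G) = 0 (d(G) = ((-4*0)*G)/5 = (0*G)/5 = (⅕)*0 = 0)
E = 580 (E = 455 - (4 - 9)*25 = 455 - (-5)*25 = 455 - 1*(-125) = 455 + 125 = 580)
P(Z) = 14 - 7*Z/2 (P(Z) = (-7*(Z - 4))/2 = (-7*(-4 + Z))/2 = (-(-28 + 7*Z))/2 = (28 - 7*Z)/2 = 14 - 7*Z/2)
d(-4)*(P(25) + E) = 0*((14 - 7/2*25) + 580) = 0*((14 - 175/2) + 580) = 0*(-147/2 + 580) = 0*(1013/2) = 0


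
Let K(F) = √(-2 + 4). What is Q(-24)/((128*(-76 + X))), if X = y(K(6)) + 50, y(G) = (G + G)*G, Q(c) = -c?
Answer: -3/352 ≈ -0.0085227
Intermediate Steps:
K(F) = √2
y(G) = 2*G² (y(G) = (2*G)*G = 2*G²)
X = 54 (X = 2*(√2)² + 50 = 2*2 + 50 = 4 + 50 = 54)
Q(-24)/((128*(-76 + X))) = (-1*(-24))/((128*(-76 + 54))) = 24/((128*(-22))) = 24/(-2816) = 24*(-1/2816) = -3/352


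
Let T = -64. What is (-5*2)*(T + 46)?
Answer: 180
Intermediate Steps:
(-5*2)*(T + 46) = (-5*2)*(-64 + 46) = -10*(-18) = 180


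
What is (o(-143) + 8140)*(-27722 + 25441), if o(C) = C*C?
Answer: -65211509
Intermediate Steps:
o(C) = C²
(o(-143) + 8140)*(-27722 + 25441) = ((-143)² + 8140)*(-27722 + 25441) = (20449 + 8140)*(-2281) = 28589*(-2281) = -65211509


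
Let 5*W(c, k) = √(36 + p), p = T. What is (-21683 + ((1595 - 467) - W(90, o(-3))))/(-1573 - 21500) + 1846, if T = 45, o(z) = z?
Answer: 213066574/115365 ≈ 1846.9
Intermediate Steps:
p = 45
W(c, k) = 9/5 (W(c, k) = √(36 + 45)/5 = √81/5 = (⅕)*9 = 9/5)
(-21683 + ((1595 - 467) - W(90, o(-3))))/(-1573 - 21500) + 1846 = (-21683 + ((1595 - 467) - 1*9/5))/(-1573 - 21500) + 1846 = (-21683 + (1128 - 9/5))/(-23073) + 1846 = (-21683 + 5631/5)*(-1/23073) + 1846 = -102784/5*(-1/23073) + 1846 = 102784/115365 + 1846 = 213066574/115365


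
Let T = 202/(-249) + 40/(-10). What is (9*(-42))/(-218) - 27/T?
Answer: 959229/130582 ≈ 7.3458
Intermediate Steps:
T = -1198/249 (T = 202*(-1/249) + 40*(-⅒) = -202/249 - 4 = -1198/249 ≈ -4.8112)
(9*(-42))/(-218) - 27/T = (9*(-42))/(-218) - 27/(-1198/249) = -378*(-1/218) - 27*(-249/1198) = 189/109 + 6723/1198 = 959229/130582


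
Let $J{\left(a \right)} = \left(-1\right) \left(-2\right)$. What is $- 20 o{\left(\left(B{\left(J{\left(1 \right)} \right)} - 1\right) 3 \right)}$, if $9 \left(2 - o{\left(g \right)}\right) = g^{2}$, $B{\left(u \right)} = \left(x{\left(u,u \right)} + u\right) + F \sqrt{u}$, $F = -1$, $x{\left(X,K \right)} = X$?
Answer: $180 - 120 \sqrt{2} \approx 10.294$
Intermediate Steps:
$J{\left(a \right)} = 2$
$B{\left(u \right)} = - \sqrt{u} + 2 u$ ($B{\left(u \right)} = \left(u + u\right) - \sqrt{u} = 2 u - \sqrt{u} = - \sqrt{u} + 2 u$)
$o{\left(g \right)} = 2 - \frac{g^{2}}{9}$
$- 20 o{\left(\left(B{\left(J{\left(1 \right)} \right)} - 1\right) 3 \right)} = - 20 \left(2 - \frac{\left(\left(\left(- \sqrt{2} + 2 \cdot 2\right) - 1\right) 3\right)^{2}}{9}\right) = - 20 \left(2 - \frac{\left(\left(\left(- \sqrt{2} + 4\right) - 1\right) 3\right)^{2}}{9}\right) = - 20 \left(2 - \frac{\left(\left(\left(4 - \sqrt{2}\right) - 1\right) 3\right)^{2}}{9}\right) = - 20 \left(2 - \frac{\left(\left(3 - \sqrt{2}\right) 3\right)^{2}}{9}\right) = - 20 \left(2 - \frac{\left(9 - 3 \sqrt{2}\right)^{2}}{9}\right) = -40 + \frac{20 \left(9 - 3 \sqrt{2}\right)^{2}}{9}$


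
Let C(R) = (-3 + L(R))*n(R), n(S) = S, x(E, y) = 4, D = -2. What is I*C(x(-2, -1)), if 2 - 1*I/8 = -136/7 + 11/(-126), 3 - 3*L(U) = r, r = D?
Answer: -173504/189 ≈ -918.01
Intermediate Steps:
r = -2
L(U) = 5/3 (L(U) = 1 - 1/3*(-2) = 1 + 2/3 = 5/3)
I = 10844/63 (I = 16 - 8*(-136/7 + 11/(-126)) = 16 - 8*(-136*1/7 + 11*(-1/126)) = 16 - 8*(-136/7 - 11/126) = 16 - 8*(-2459/126) = 16 + 9836/63 = 10844/63 ≈ 172.13)
C(R) = -4*R/3 (C(R) = (-3 + 5/3)*R = -4*R/3)
I*C(x(-2, -1)) = 10844*(-4/3*4)/63 = (10844/63)*(-16/3) = -173504/189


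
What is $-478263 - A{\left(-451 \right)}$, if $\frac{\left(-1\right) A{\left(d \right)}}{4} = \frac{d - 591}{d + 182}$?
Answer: $- \frac{128648579}{269} \approx -4.7825 \cdot 10^{5}$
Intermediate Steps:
$A{\left(d \right)} = - \frac{4 \left(-591 + d\right)}{182 + d}$ ($A{\left(d \right)} = - 4 \frac{d - 591}{d + 182} = - 4 \frac{-591 + d}{182 + d} = - \frac{4 \left(-591 + d\right)}{182 + d}$)
$-478263 - A{\left(-451 \right)} = -478263 - \frac{4 \left(591 - -451\right)}{182 - 451} = -478263 - \frac{4 \left(591 + 451\right)}{-269} = -478263 - 4 \left(- \frac{1}{269}\right) 1042 = -478263 - - \frac{4168}{269} = -478263 + \frac{4168}{269} = - \frac{128648579}{269}$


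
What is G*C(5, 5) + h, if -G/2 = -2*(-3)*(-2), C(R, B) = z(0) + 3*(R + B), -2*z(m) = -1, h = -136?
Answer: 596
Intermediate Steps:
z(m) = ½ (z(m) = -½*(-1) = ½)
C(R, B) = ½ + 3*B + 3*R (C(R, B) = ½ + 3*(R + B) = ½ + 3*(B + R) = ½ + (3*B + 3*R) = ½ + 3*B + 3*R)
G = 24 (G = -2*(-2*(-3))*(-2) = -12*(-2) = -2*(-12) = 24)
G*C(5, 5) + h = 24*(½ + 3*5 + 3*5) - 136 = 24*(½ + 15 + 15) - 136 = 24*(61/2) - 136 = 732 - 136 = 596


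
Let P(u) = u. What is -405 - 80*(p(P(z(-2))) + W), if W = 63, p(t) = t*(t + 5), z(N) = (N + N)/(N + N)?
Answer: -5925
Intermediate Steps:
z(N) = 1 (z(N) = (2*N)/((2*N)) = (2*N)*(1/(2*N)) = 1)
p(t) = t*(5 + t)
-405 - 80*(p(P(z(-2))) + W) = -405 - 80*(1*(5 + 1) + 63) = -405 - 80*(1*6 + 63) = -405 - 80*(6 + 63) = -405 - 80*69 = -405 - 5520 = -5925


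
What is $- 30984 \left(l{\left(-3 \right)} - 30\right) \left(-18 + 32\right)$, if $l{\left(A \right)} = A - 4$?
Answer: $16049712$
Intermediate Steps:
$l{\left(A \right)} = -4 + A$ ($l{\left(A \right)} = A - 4 = -4 + A$)
$- 30984 \left(l{\left(-3 \right)} - 30\right) \left(-18 + 32\right) = - 30984 \left(\left(-4 - 3\right) - 30\right) \left(-18 + 32\right) = - 30984 \left(-7 - 30\right) 14 = - 30984 \left(\left(-37\right) 14\right) = \left(-30984\right) \left(-518\right) = 16049712$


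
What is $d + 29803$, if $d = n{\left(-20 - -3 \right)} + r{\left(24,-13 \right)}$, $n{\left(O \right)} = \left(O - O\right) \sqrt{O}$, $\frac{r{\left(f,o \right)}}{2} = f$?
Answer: $29851$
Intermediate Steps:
$r{\left(f,o \right)} = 2 f$
$n{\left(O \right)} = 0$ ($n{\left(O \right)} = 0 \sqrt{O} = 0$)
$d = 48$ ($d = 0 + 2 \cdot 24 = 0 + 48 = 48$)
$d + 29803 = 48 + 29803 = 29851$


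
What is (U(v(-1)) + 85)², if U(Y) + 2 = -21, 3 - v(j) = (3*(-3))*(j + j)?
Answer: 3844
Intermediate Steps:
v(j) = 3 + 18*j (v(j) = 3 - 3*(-3)*(j + j) = 3 - (-9)*2*j = 3 - (-18)*j = 3 + 18*j)
U(Y) = -23 (U(Y) = -2 - 21 = -23)
(U(v(-1)) + 85)² = (-23 + 85)² = 62² = 3844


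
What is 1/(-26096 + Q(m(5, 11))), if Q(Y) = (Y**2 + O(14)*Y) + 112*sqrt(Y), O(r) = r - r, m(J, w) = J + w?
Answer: -1/25392 ≈ -3.9382e-5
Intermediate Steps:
O(r) = 0
Q(Y) = Y**2 + 112*sqrt(Y) (Q(Y) = (Y**2 + 0*Y) + 112*sqrt(Y) = (Y**2 + 0) + 112*sqrt(Y) = Y**2 + 112*sqrt(Y))
1/(-26096 + Q(m(5, 11))) = 1/(-26096 + ((5 + 11)**2 + 112*sqrt(5 + 11))) = 1/(-26096 + (16**2 + 112*sqrt(16))) = 1/(-26096 + (256 + 112*4)) = 1/(-26096 + (256 + 448)) = 1/(-26096 + 704) = 1/(-25392) = -1/25392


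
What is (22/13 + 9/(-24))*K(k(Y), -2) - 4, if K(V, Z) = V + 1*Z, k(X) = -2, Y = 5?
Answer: -241/26 ≈ -9.2692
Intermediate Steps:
K(V, Z) = V + Z
(22/13 + 9/(-24))*K(k(Y), -2) - 4 = (22/13 + 9/(-24))*(-2 - 2) - 4 = (22*(1/13) + 9*(-1/24))*(-4) - 4 = (22/13 - 3/8)*(-4) - 4 = (137/104)*(-4) - 4 = -137/26 - 4 = -241/26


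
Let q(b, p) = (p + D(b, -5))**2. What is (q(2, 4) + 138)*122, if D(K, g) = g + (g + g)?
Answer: 31598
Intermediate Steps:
D(K, g) = 3*g (D(K, g) = g + 2*g = 3*g)
q(b, p) = (-15 + p)**2 (q(b, p) = (p + 3*(-5))**2 = (p - 15)**2 = (-15 + p)**2)
(q(2, 4) + 138)*122 = ((-15 + 4)**2 + 138)*122 = ((-11)**2 + 138)*122 = (121 + 138)*122 = 259*122 = 31598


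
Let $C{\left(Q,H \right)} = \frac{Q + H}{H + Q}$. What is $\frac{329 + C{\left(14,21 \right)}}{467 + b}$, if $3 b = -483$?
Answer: $\frac{55}{51} \approx 1.0784$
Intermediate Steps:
$b = -161$ ($b = \frac{1}{3} \left(-483\right) = -161$)
$C{\left(Q,H \right)} = 1$ ($C{\left(Q,H \right)} = \frac{H + Q}{H + Q} = 1$)
$\frac{329 + C{\left(14,21 \right)}}{467 + b} = \frac{329 + 1}{467 - 161} = \frac{330}{306} = 330 \cdot \frac{1}{306} = \frac{55}{51}$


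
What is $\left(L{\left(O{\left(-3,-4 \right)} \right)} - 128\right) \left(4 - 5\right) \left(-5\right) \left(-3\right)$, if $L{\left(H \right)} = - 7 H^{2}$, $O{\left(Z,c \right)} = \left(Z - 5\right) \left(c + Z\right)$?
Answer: $331200$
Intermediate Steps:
$O{\left(Z,c \right)} = \left(-5 + Z\right) \left(Z + c\right)$
$\left(L{\left(O{\left(-3,-4 \right)} \right)} - 128\right) \left(4 - 5\right) \left(-5\right) \left(-3\right) = \left(- 7 \left(\left(-3\right)^{2} - -15 - -20 - -12\right)^{2} - 128\right) \left(4 - 5\right) \left(-5\right) \left(-3\right) = \left(- 7 \left(9 + 15 + 20 + 12\right)^{2} - 128\right) \left(4 - 5\right) \left(-5\right) \left(-3\right) = \left(- 7 \cdot 56^{2} - 128\right) \left(-1\right) \left(-5\right) \left(-3\right) = \left(\left(-7\right) 3136 - 128\right) 5 \left(-3\right) = \left(-21952 - 128\right) \left(-15\right) = \left(-22080\right) \left(-15\right) = 331200$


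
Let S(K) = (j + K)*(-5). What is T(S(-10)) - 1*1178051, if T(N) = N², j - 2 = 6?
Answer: -1177951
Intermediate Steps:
j = 8 (j = 2 + 6 = 8)
S(K) = -40 - 5*K (S(K) = (8 + K)*(-5) = -40 - 5*K)
T(S(-10)) - 1*1178051 = (-40 - 5*(-10))² - 1*1178051 = (-40 + 50)² - 1178051 = 10² - 1178051 = 100 - 1178051 = -1177951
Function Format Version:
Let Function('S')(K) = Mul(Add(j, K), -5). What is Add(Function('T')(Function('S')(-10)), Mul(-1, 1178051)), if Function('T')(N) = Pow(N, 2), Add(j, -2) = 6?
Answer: -1177951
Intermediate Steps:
j = 8 (j = Add(2, 6) = 8)
Function('S')(K) = Add(-40, Mul(-5, K)) (Function('S')(K) = Mul(Add(8, K), -5) = Add(-40, Mul(-5, K)))
Add(Function('T')(Function('S')(-10)), Mul(-1, 1178051)) = Add(Pow(Add(-40, Mul(-5, -10)), 2), Mul(-1, 1178051)) = Add(Pow(Add(-40, 50), 2), -1178051) = Add(Pow(10, 2), -1178051) = Add(100, -1178051) = -1177951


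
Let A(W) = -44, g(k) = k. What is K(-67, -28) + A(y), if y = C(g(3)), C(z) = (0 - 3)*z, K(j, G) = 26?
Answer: -18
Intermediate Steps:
C(z) = -3*z
y = -9 (y = -3*3 = -9)
K(-67, -28) + A(y) = 26 - 44 = -18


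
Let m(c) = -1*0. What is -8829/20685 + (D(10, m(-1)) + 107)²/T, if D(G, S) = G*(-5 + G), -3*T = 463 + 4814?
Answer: -175131592/12128305 ≈ -14.440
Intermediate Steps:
m(c) = 0
T = -1759 (T = -(463 + 4814)/3 = -⅓*5277 = -1759)
-8829/20685 + (D(10, m(-1)) + 107)²/T = -8829/20685 + (10*(-5 + 10) + 107)²/(-1759) = -8829*1/20685 + (10*5 + 107)²*(-1/1759) = -2943/6895 + (50 + 107)²*(-1/1759) = -2943/6895 + 157²*(-1/1759) = -2943/6895 + 24649*(-1/1759) = -2943/6895 - 24649/1759 = -175131592/12128305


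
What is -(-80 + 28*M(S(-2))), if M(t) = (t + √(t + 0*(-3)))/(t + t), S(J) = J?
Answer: 66 + 7*I*√2 ≈ 66.0 + 9.8995*I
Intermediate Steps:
M(t) = (t + √t)/(2*t) (M(t) = (t + √(t + 0))/((2*t)) = (t + √t)*(1/(2*t)) = (t + √t)/(2*t))
-(-80 + 28*M(S(-2))) = -(-80 + 28*(½ + 1/(2*√(-2)))) = -(-80 + 28*(½ + (-I*√2/2)/2)) = -(-80 + 28*(½ - I*√2/4)) = -(-80 + (14 - 7*I*√2)) = -(-66 - 7*I*√2) = 66 + 7*I*√2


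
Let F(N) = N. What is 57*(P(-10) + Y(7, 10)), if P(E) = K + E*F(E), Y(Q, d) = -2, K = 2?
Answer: 5700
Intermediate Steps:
P(E) = 2 + E² (P(E) = 2 + E*E = 2 + E²)
57*(P(-10) + Y(7, 10)) = 57*((2 + (-10)²) - 2) = 57*((2 + 100) - 2) = 57*(102 - 2) = 57*100 = 5700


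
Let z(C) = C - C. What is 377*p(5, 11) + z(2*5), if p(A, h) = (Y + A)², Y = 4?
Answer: 30537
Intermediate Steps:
p(A, h) = (4 + A)²
z(C) = 0
377*p(5, 11) + z(2*5) = 377*(4 + 5)² + 0 = 377*9² + 0 = 377*81 + 0 = 30537 + 0 = 30537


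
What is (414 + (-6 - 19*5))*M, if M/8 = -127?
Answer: -318008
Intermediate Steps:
M = -1016 (M = 8*(-127) = -1016)
(414 + (-6 - 19*5))*M = (414 + (-6 - 19*5))*(-1016) = (414 + (-6 - 95))*(-1016) = (414 - 101)*(-1016) = 313*(-1016) = -318008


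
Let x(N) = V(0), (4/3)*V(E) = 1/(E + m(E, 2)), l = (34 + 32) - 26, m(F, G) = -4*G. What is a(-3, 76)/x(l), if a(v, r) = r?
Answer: -2432/3 ≈ -810.67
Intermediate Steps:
l = 40 (l = 66 - 26 = 40)
V(E) = 3/(4*(-8 + E)) (V(E) = 3/(4*(E - 4*2)) = 3/(4*(E - 8)) = 3/(4*(-8 + E)))
x(N) = -3/32 (x(N) = 3/(4*(-8 + 0)) = (¾)/(-8) = (¾)*(-⅛) = -3/32)
a(-3, 76)/x(l) = 76/(-3/32) = 76*(-32/3) = -2432/3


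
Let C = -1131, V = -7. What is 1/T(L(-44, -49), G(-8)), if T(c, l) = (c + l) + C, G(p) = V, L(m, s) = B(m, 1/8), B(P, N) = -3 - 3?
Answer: -1/1144 ≈ -0.00087413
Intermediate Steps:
B(P, N) = -6
L(m, s) = -6
G(p) = -7
T(c, l) = -1131 + c + l (T(c, l) = (c + l) - 1131 = -1131 + c + l)
1/T(L(-44, -49), G(-8)) = 1/(-1131 - 6 - 7) = 1/(-1144) = -1/1144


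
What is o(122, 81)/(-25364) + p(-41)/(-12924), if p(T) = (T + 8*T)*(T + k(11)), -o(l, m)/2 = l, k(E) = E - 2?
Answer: -2057949/2276419 ≈ -0.90403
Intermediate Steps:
k(E) = -2 + E
o(l, m) = -2*l
p(T) = 9*T*(9 + T) (p(T) = (T + 8*T)*(T + (-2 + 11)) = (9*T)*(T + 9) = (9*T)*(9 + T) = 9*T*(9 + T))
o(122, 81)/(-25364) + p(-41)/(-12924) = -2*122/(-25364) + (9*(-41)*(9 - 41))/(-12924) = -244*(-1/25364) + (9*(-41)*(-32))*(-1/12924) = 61/6341 + 11808*(-1/12924) = 61/6341 - 328/359 = -2057949/2276419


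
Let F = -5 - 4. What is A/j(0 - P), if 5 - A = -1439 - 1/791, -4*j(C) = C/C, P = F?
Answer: -4568820/791 ≈ -5776.0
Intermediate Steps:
F = -9
P = -9
j(C) = -1/4 (j(C) = -C/(4*C) = -1/4*1 = -1/4)
A = 1142205/791 (A = 5 - (-1439 - 1/791) = 5 - 1*(-1138250/791) = 5 + 1138250/791 = 1142205/791 ≈ 1444.0)
A/j(0 - P) = 1142205/(791*(-1/4)) = (1142205/791)*(-4) = -4568820/791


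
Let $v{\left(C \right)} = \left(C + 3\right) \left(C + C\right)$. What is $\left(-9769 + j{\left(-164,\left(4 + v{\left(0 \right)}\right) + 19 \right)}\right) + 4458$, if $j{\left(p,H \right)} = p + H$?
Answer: $-5452$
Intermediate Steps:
$v{\left(C \right)} = 2 C \left(3 + C\right)$ ($v{\left(C \right)} = \left(3 + C\right) 2 C = 2 C \left(3 + C\right)$)
$j{\left(p,H \right)} = H + p$
$\left(-9769 + j{\left(-164,\left(4 + v{\left(0 \right)}\right) + 19 \right)}\right) + 4458 = \left(-9769 + \left(\left(\left(4 + 2 \cdot 0 \left(3 + 0\right)\right) + 19\right) - 164\right)\right) + 4458 = \left(-9769 + \left(\left(\left(4 + 2 \cdot 0 \cdot 3\right) + 19\right) - 164\right)\right) + 4458 = \left(-9769 + \left(\left(\left(4 + 0\right) + 19\right) - 164\right)\right) + 4458 = \left(-9769 + \left(\left(4 + 19\right) - 164\right)\right) + 4458 = \left(-9769 + \left(23 - 164\right)\right) + 4458 = \left(-9769 - 141\right) + 4458 = -9910 + 4458 = -5452$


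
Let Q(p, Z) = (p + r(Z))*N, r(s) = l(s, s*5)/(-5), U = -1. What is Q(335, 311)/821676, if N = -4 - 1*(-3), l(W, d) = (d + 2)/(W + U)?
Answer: -517693/1273597800 ≈ -0.00040648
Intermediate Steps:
l(W, d) = (2 + d)/(-1 + W) (l(W, d) = (d + 2)/(W - 1) = (2 + d)/(-1 + W))
r(s) = -(2 + 5*s)/(5*(-1 + s)) (r(s) = ((2 + s*5)/(-1 + s))/(-5) = ((2 + 5*s)/(-1 + s))*(-1/5) = -(2 + 5*s)/(5*(-1 + s)))
N = -1 (N = -4 + 3 = -1)
Q(p, Z) = -p - (-2/5 - Z)/(-1 + Z) (Q(p, Z) = (p + (-2/5 - Z)/(-1 + Z))*(-1) = -p - (-2/5 - Z)/(-1 + Z))
Q(335, 311)/821676 = ((2/5 + 311 - 1*335*(-1 + 311))/(-1 + 311))/821676 = ((2/5 + 311 - 1*335*310)/310)*(1/821676) = ((2/5 + 311 - 103850)/310)*(1/821676) = ((1/310)*(-517693/5))*(1/821676) = -517693/1550*1/821676 = -517693/1273597800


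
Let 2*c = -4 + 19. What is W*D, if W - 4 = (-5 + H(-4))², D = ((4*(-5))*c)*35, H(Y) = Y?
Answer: -446250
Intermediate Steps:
c = 15/2 (c = (-4 + 19)/2 = (½)*15 = 15/2 ≈ 7.5000)
D = -5250 (D = ((4*(-5))*(15/2))*35 = -20*15/2*35 = -150*35 = -5250)
W = 85 (W = 4 + (-5 - 4)² = 4 + (-9)² = 4 + 81 = 85)
W*D = 85*(-5250) = -446250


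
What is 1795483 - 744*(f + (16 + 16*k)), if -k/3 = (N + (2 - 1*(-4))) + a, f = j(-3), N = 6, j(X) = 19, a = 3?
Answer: 2305123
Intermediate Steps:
f = 19
k = -45 (k = -3*((6 + (2 - 1*(-4))) + 3) = -3*((6 + (2 + 4)) + 3) = -3*((6 + 6) + 3) = -3*(12 + 3) = -3*15 = -45)
1795483 - 744*(f + (16 + 16*k)) = 1795483 - 744*(19 + (16 + 16*(-45))) = 1795483 - 744*(19 + (16 - 720)) = 1795483 - 744*(19 - 704) = 1795483 - 744*(-685) = 1795483 + 509640 = 2305123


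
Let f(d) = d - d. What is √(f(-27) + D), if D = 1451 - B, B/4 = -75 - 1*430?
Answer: √3471 ≈ 58.915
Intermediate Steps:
f(d) = 0
B = -2020 (B = 4*(-75 - 1*430) = 4*(-75 - 430) = 4*(-505) = -2020)
D = 3471 (D = 1451 - 1*(-2020) = 1451 + 2020 = 3471)
√(f(-27) + D) = √(0 + 3471) = √3471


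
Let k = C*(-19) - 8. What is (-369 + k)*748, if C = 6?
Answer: -367268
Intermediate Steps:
k = -122 (k = 6*(-19) - 8 = -114 - 8 = -122)
(-369 + k)*748 = (-369 - 122)*748 = -491*748 = -367268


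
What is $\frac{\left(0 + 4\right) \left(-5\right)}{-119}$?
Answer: $\frac{20}{119} \approx 0.16807$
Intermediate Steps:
$\frac{\left(0 + 4\right) \left(-5\right)}{-119} = - \frac{4 \left(-5\right)}{119} = \left(- \frac{1}{119}\right) \left(-20\right) = \frac{20}{119}$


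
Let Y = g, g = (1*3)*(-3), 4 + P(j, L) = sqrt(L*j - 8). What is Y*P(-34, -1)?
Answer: 36 - 9*sqrt(26) ≈ -9.8912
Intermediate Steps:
P(j, L) = -4 + sqrt(-8 + L*j) (P(j, L) = -4 + sqrt(L*j - 8) = -4 + sqrt(-8 + L*j))
g = -9 (g = 3*(-3) = -9)
Y = -9
Y*P(-34, -1) = -9*(-4 + sqrt(-8 - 1*(-34))) = -9*(-4 + sqrt(-8 + 34)) = -9*(-4 + sqrt(26)) = 36 - 9*sqrt(26)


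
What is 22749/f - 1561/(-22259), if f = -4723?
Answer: -498997388/105129257 ≈ -4.7465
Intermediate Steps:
22749/f - 1561/(-22259) = 22749/(-4723) - 1561/(-22259) = 22749*(-1/4723) - 1561*(-1/22259) = -22749/4723 + 1561/22259 = -498997388/105129257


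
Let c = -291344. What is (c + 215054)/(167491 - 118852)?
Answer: -25430/16213 ≈ -1.5685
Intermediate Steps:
(c + 215054)/(167491 - 118852) = (-291344 + 215054)/(167491 - 118852) = -76290/48639 = -76290*1/48639 = -25430/16213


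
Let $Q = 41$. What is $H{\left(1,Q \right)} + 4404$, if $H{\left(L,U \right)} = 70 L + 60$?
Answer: $4534$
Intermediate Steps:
$H{\left(L,U \right)} = 60 + 70 L$
$H{\left(1,Q \right)} + 4404 = \left(60 + 70 \cdot 1\right) + 4404 = \left(60 + 70\right) + 4404 = 130 + 4404 = 4534$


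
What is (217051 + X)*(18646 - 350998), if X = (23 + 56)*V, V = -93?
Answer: -69695543808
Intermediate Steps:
X = -7347 (X = (23 + 56)*(-93) = 79*(-93) = -7347)
(217051 + X)*(18646 - 350998) = (217051 - 7347)*(18646 - 350998) = 209704*(-332352) = -69695543808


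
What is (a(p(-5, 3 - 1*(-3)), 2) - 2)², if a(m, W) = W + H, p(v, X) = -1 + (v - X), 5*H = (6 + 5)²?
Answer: 14641/25 ≈ 585.64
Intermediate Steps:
H = 121/5 (H = (6 + 5)²/5 = (⅕)*11² = (⅕)*121 = 121/5 ≈ 24.200)
p(v, X) = -1 + v - X
a(m, W) = 121/5 + W (a(m, W) = W + 121/5 = 121/5 + W)
(a(p(-5, 3 - 1*(-3)), 2) - 2)² = ((121/5 + 2) - 2)² = (131/5 - 2)² = (121/5)² = 14641/25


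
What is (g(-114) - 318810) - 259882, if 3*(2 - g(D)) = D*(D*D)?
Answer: -84842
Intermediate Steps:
g(D) = 2 - D**3/3 (g(D) = 2 - D*D*D/3 = 2 - D*D**2/3 = 2 - D**3/3)
(g(-114) - 318810) - 259882 = ((2 - 1/3*(-114)**3) - 318810) - 259882 = ((2 - 1/3*(-1481544)) - 318810) - 259882 = ((2 + 493848) - 318810) - 259882 = (493850 - 318810) - 259882 = 175040 - 259882 = -84842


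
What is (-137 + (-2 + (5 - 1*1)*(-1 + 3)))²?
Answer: 17161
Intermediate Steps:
(-137 + (-2 + (5 - 1*1)*(-1 + 3)))² = (-137 + (-2 + (5 - 1)*2))² = (-137 + (-2 + 4*2))² = (-137 + (-2 + 8))² = (-137 + 6)² = (-131)² = 17161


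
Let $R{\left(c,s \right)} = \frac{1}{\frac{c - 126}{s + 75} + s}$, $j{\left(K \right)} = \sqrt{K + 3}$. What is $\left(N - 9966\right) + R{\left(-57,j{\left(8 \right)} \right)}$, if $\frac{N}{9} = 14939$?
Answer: $\frac{4019758860}{32291} + \frac{5797 \sqrt{11}}{32291} \approx 1.2449 \cdot 10^{5}$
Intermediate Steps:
$N = 134451$ ($N = 9 \cdot 14939 = 134451$)
$j{\left(K \right)} = \sqrt{3 + K}$
$R{\left(c,s \right)} = \frac{1}{s + \frac{-126 + c}{75 + s}}$ ($R{\left(c,s \right)} = \frac{1}{\frac{-126 + c}{75 + s} + s} = \frac{1}{s + \frac{-126 + c}{75 + s}}$)
$\left(N - 9966\right) + R{\left(-57,j{\left(8 \right)} \right)} = \left(134451 - 9966\right) + \frac{75 + \sqrt{3 + 8}}{-126 - 57 + \left(\sqrt{3 + 8}\right)^{2} + 75 \sqrt{3 + 8}} = 124485 + \frac{75 + \sqrt{11}}{-126 - 57 + \left(\sqrt{11}\right)^{2} + 75 \sqrt{11}} = 124485 + \frac{75 + \sqrt{11}}{-126 - 57 + 11 + 75 \sqrt{11}} = 124485 + \frac{75 + \sqrt{11}}{-172 + 75 \sqrt{11}}$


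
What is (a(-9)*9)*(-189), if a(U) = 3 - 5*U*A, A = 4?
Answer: -311283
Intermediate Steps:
a(U) = 3 - 20*U (a(U) = 3 - 5*U*4 = 3 - 20*U)
(a(-9)*9)*(-189) = ((3 - 20*(-9))*9)*(-189) = ((3 + 180)*9)*(-189) = (183*9)*(-189) = 1647*(-189) = -311283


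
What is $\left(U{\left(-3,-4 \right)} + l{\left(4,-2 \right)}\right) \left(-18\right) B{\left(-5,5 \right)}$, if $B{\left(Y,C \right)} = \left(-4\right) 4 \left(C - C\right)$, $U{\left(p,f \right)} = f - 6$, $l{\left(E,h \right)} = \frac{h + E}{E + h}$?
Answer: $0$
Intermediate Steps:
$l{\left(E,h \right)} = 1$ ($l{\left(E,h \right)} = \frac{E + h}{E + h} = 1$)
$U{\left(p,f \right)} = -6 + f$ ($U{\left(p,f \right)} = f - 6 = -6 + f$)
$B{\left(Y,C \right)} = 0$ ($B{\left(Y,C \right)} = \left(-16\right) 0 = 0$)
$\left(U{\left(-3,-4 \right)} + l{\left(4,-2 \right)}\right) \left(-18\right) B{\left(-5,5 \right)} = \left(\left(-6 - 4\right) + 1\right) \left(-18\right) 0 = \left(-10 + 1\right) \left(-18\right) 0 = \left(-9\right) \left(-18\right) 0 = 162 \cdot 0 = 0$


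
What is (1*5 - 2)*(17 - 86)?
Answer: -207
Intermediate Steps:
(1*5 - 2)*(17 - 86) = (5 - 2)*(-69) = 3*(-69) = -207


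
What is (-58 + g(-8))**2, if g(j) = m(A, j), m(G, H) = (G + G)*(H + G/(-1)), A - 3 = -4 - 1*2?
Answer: 784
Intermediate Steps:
A = -3 (A = 3 + (-4 - 1*2) = 3 + (-4 - 2) = 3 - 6 = -3)
m(G, H) = 2*G*(H - G) (m(G, H) = (2*G)*(H + G*(-1)) = (2*G)*(H - G) = 2*G*(H - G))
g(j) = -18 - 6*j (g(j) = 2*(-3)*(j - 1*(-3)) = 2*(-3)*(j + 3) = 2*(-3)*(3 + j) = -18 - 6*j)
(-58 + g(-8))**2 = (-58 + (-18 - 6*(-8)))**2 = (-58 + (-18 + 48))**2 = (-58 + 30)**2 = (-28)**2 = 784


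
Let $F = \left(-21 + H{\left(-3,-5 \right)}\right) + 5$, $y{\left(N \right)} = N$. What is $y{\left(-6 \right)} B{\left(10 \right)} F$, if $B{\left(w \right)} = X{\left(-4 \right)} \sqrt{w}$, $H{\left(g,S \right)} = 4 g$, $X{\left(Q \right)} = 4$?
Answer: $672 \sqrt{10} \approx 2125.1$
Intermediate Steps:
$B{\left(w \right)} = 4 \sqrt{w}$
$F = -28$ ($F = \left(-21 + 4 \left(-3\right)\right) + 5 = \left(-21 - 12\right) + 5 = -33 + 5 = -28$)
$y{\left(-6 \right)} B{\left(10 \right)} F = - 6 \cdot 4 \sqrt{10} \left(-28\right) = - 24 \sqrt{10} \left(-28\right) = 672 \sqrt{10}$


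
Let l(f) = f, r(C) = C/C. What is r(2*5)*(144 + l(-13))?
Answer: 131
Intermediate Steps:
r(C) = 1
r(2*5)*(144 + l(-13)) = 1*(144 - 13) = 1*131 = 131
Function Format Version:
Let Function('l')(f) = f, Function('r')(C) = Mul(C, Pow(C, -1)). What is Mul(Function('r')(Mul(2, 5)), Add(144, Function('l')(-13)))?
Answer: 131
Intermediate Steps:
Function('r')(C) = 1
Mul(Function('r')(Mul(2, 5)), Add(144, Function('l')(-13))) = Mul(1, Add(144, -13)) = Mul(1, 131) = 131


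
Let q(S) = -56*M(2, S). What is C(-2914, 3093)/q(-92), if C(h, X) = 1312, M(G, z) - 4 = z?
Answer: 41/154 ≈ 0.26623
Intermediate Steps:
M(G, z) = 4 + z
q(S) = -224 - 56*S (q(S) = -56*(4 + S) = -224 - 56*S)
C(-2914, 3093)/q(-92) = 1312/(-224 - 56*(-92)) = 1312/(-224 + 5152) = 1312/4928 = 1312*(1/4928) = 41/154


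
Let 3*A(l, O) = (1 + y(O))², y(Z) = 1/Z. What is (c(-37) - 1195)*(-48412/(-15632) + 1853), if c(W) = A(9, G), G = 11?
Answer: -1048490021969/472868 ≈ -2.2173e+6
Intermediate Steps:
A(l, O) = (1 + 1/O)²/3
c(W) = 48/121 (c(W) = (⅓)*(1 + 11)²/11² = (⅓)*(1/121)*12² = (⅓)*(1/121)*144 = 48/121)
(c(-37) - 1195)*(-48412/(-15632) + 1853) = (48/121 - 1195)*(-48412/(-15632) + 1853) = -144547*(-48412*(-1/15632) + 1853)/121 = -144547*(12103/3908 + 1853)/121 = -144547/121*7253627/3908 = -1048490021969/472868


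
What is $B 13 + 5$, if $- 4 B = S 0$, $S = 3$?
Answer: $5$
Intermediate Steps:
$B = 0$ ($B = - \frac{3 \cdot 0}{4} = \left(- \frac{1}{4}\right) 0 = 0$)
$B 13 + 5 = 0 \cdot 13 + 5 = 0 + 5 = 5$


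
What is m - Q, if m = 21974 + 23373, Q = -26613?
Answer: 71960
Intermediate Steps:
m = 45347
m - Q = 45347 - 1*(-26613) = 45347 + 26613 = 71960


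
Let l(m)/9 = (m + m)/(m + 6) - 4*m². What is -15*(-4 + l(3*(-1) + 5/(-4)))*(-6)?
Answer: -879435/14 ≈ -62817.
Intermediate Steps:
l(m) = -36*m² + 18*m/(6 + m) (l(m) = 9*((m + m)/(m + 6) - 4*m²) = 9*((2*m)/(6 + m) - 4*m²) = 9*(2*m/(6 + m) - 4*m²) = 9*(-4*m² + 2*m/(6 + m)) = -36*m² + 18*m/(6 + m))
-15*(-4 + l(3*(-1) + 5/(-4)))*(-6) = -15*(-4 + 18*(3*(-1) + 5/(-4))*(1 - 12*(3*(-1) + 5/(-4)) - 2*(3*(-1) + 5/(-4))²)/(6 + (3*(-1) + 5/(-4))))*(-6) = -15*(-4 + 18*(-3 + 5*(-¼))*(1 - 12*(-3 + 5*(-¼)) - 2*(-3 + 5*(-¼))²)/(6 + (-3 + 5*(-¼))))*(-6) = -15*(-4 + 18*(-3 - 5/4)*(1 - 12*(-3 - 5/4) - 2*(-3 - 5/4)²)/(6 + (-3 - 5/4)))*(-6) = -15*(-4 + 18*(-17/4)*(1 - 12*(-17/4) - 2*(-17/4)²)/(6 - 17/4))*(-6) = -15*(-4 + 18*(-17/4)*(1 + 51 - 2*289/16)/(7/4))*(-6) = -15*(-4 + 18*(-17/4)*(4/7)*(1 + 51 - 289/8))*(-6) = -15*(-4 + 18*(-17/4)*(4/7)*(127/8))*(-6) = -15*(-4 - 19431/28)*(-6) = -15*(-19543/28)*(-6) = (293145/28)*(-6) = -879435/14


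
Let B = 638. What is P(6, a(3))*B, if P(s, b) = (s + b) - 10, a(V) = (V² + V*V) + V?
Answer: 10846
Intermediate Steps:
a(V) = V + 2*V² (a(V) = (V² + V²) + V = 2*V² + V = V + 2*V²)
P(s, b) = -10 + b + s (P(s, b) = (b + s) - 10 = -10 + b + s)
P(6, a(3))*B = (-10 + 3*(1 + 2*3) + 6)*638 = (-10 + 3*(1 + 6) + 6)*638 = (-10 + 3*7 + 6)*638 = (-10 + 21 + 6)*638 = 17*638 = 10846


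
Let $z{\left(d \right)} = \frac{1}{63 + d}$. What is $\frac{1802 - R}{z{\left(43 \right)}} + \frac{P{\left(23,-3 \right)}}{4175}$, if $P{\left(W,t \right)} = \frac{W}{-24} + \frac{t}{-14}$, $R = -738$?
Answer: $\frac{7553797435}{28056} \approx 2.6924 \cdot 10^{5}$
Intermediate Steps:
$P{\left(W,t \right)} = - \frac{t}{14} - \frac{W}{24}$ ($P{\left(W,t \right)} = W \left(- \frac{1}{24}\right) + t \left(- \frac{1}{14}\right) = - \frac{W}{24} - \frac{t}{14} = - \frac{t}{14} - \frac{W}{24}$)
$\frac{1802 - R}{z{\left(43 \right)}} + \frac{P{\left(23,-3 \right)}}{4175} = \frac{1802 - -738}{\frac{1}{63 + 43}} + \frac{\left(- \frac{1}{14}\right) \left(-3\right) - \frac{23}{24}}{4175} = \frac{1802 + 738}{\frac{1}{106}} + \left(\frac{3}{14} - \frac{23}{24}\right) \frac{1}{4175} = 2540 \frac{1}{\frac{1}{106}} - \frac{5}{28056} = 2540 \cdot 106 - \frac{5}{28056} = 269240 - \frac{5}{28056} = \frac{7553797435}{28056}$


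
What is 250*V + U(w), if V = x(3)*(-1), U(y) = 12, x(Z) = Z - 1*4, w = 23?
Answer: 262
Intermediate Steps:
x(Z) = -4 + Z (x(Z) = Z - 4 = -4 + Z)
V = 1 (V = (-4 + 3)*(-1) = -1*(-1) = 1)
250*V + U(w) = 250*1 + 12 = 250 + 12 = 262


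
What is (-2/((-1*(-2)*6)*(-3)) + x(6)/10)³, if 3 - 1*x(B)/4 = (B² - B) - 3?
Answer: -633839779/729000 ≈ -869.46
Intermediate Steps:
x(B) = 24 - 4*B² + 4*B (x(B) = 12 - 4*((B² - B) - 3) = 12 - 4*(-3 + B² - B) = 12 + (12 - 4*B² + 4*B) = 24 - 4*B² + 4*B)
(-2/((-1*(-2)*6)*(-3)) + x(6)/10)³ = (-2/((-1*(-2)*6)*(-3)) + (24 - 4*6² + 4*6)/10)³ = (-2/((2*6)*(-3)) + (24 - 4*36 + 24)*(⅒))³ = (-2/(12*(-3)) + (24 - 144 + 24)*(⅒))³ = (-2/(-36) - 96*⅒)³ = (-2*(-1/36) - 48/5)³ = (1/18 - 48/5)³ = (-859/90)³ = -633839779/729000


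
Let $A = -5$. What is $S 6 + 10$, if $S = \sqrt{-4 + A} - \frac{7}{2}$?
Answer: $-11 + 18 i \approx -11.0 + 18.0 i$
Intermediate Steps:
$S = - \frac{7}{2} + 3 i$ ($S = \sqrt{-4 - 5} - \frac{7}{2} = \sqrt{-9} - \frac{7}{2} = 3 i - \frac{7}{2} = - \frac{7}{2} + 3 i \approx -3.5 + 3.0 i$)
$S 6 + 10 = \left(- \frac{7}{2} + 3 i\right) 6 + 10 = \left(-21 + 18 i\right) + 10 = -11 + 18 i$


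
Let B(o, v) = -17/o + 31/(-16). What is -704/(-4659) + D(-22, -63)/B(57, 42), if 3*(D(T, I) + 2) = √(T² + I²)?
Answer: 9933472/9499701 - 304*√4453/2039 ≈ -8.9034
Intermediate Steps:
B(o, v) = -31/16 - 17/o (B(o, v) = -17/o + 31*(-1/16) = -17/o - 31/16 = -31/16 - 17/o)
D(T, I) = -2 + √(I² + T²)/3 (D(T, I) = -2 + √(T² + I²)/3 = -2 + √(I² + T²)/3)
-704/(-4659) + D(-22, -63)/B(57, 42) = -704/(-4659) + (-2 + √((-63)² + (-22)²)/3)/(-31/16 - 17/57) = -704*(-1/4659) + (-2 + √(3969 + 484)/3)/(-31/16 - 17*1/57) = 704/4659 + (-2 + √4453/3)/(-31/16 - 17/57) = 704/4659 + (-2 + √4453/3)/(-2039/912) = 704/4659 + (-2 + √4453/3)*(-912/2039) = 704/4659 + (1824/2039 - 304*√4453/2039) = 9933472/9499701 - 304*√4453/2039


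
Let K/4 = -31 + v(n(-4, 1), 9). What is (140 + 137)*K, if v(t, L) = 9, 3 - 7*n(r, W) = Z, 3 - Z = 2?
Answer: -24376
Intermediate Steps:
Z = 1 (Z = 3 - 1*2 = 3 - 2 = 1)
n(r, W) = 2/7 (n(r, W) = 3/7 - ⅐*1 = 3/7 - ⅐ = 2/7)
K = -88 (K = 4*(-31 + 9) = 4*(-22) = -88)
(140 + 137)*K = (140 + 137)*(-88) = 277*(-88) = -24376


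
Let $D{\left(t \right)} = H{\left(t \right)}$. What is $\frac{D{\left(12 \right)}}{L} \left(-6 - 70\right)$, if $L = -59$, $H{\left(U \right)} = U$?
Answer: $\frac{912}{59} \approx 15.458$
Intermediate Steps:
$D{\left(t \right)} = t$
$\frac{D{\left(12 \right)}}{L} \left(-6 - 70\right) = \frac{12}{-59} \left(-6 - 70\right) = 12 \left(- \frac{1}{59}\right) \left(-76\right) = \left(- \frac{12}{59}\right) \left(-76\right) = \frac{912}{59}$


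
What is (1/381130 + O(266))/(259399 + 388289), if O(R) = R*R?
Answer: 26967234281/246853327440 ≈ 0.10924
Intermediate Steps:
O(R) = R**2
(1/381130 + O(266))/(259399 + 388289) = (1/381130 + 266**2)/(259399 + 388289) = (1/381130 + 70756)/647688 = (26967234281/381130)*(1/647688) = 26967234281/246853327440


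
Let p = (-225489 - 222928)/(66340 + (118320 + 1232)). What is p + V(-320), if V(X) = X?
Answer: -59933857/185892 ≈ -322.41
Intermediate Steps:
p = -448417/185892 (p = -448417/(66340 + 119552) = -448417/185892 ≈ -2.4122)
p + V(-320) = -448417/185892 - 320 = -59933857/185892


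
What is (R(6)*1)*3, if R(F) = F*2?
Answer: 36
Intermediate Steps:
R(F) = 2*F
(R(6)*1)*3 = ((2*6)*1)*3 = (12*1)*3 = 12*3 = 36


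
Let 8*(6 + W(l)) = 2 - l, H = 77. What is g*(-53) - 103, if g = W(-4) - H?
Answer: 17025/4 ≈ 4256.3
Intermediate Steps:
W(l) = -23/4 - l/8 (W(l) = -6 + (2 - l)/8 = -6 + (¼ - l/8) = -23/4 - l/8)
g = -329/4 (g = (-23/4 - ⅛*(-4)) - 1*77 = (-23/4 + ½) - 77 = -21/4 - 77 = -329/4 ≈ -82.250)
g*(-53) - 103 = -329/4*(-53) - 103 = 17437/4 - 103 = 17025/4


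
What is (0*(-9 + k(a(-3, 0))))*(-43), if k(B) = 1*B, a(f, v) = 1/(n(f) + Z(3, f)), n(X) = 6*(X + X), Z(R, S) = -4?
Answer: 0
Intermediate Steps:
n(X) = 12*X (n(X) = 6*(2*X) = 12*X)
a(f, v) = 1/(-4 + 12*f) (a(f, v) = 1/(12*f - 4) = 1/(-4 + 12*f))
k(B) = B
(0*(-9 + k(a(-3, 0))))*(-43) = (0*(-9 + 1/(4*(-1 + 3*(-3)))))*(-43) = (0*(-9 + 1/(4*(-1 - 9))))*(-43) = (0*(-9 + (¼)/(-10)))*(-43) = (0*(-9 + (¼)*(-⅒)))*(-43) = (0*(-9 - 1/40))*(-43) = (0*(-361/40))*(-43) = 0*(-43) = 0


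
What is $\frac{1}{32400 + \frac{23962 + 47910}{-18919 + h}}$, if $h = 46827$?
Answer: $\frac{6977}{226072768} \approx 3.0862 \cdot 10^{-5}$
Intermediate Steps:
$\frac{1}{32400 + \frac{23962 + 47910}{-18919 + h}} = \frac{1}{32400 + \frac{23962 + 47910}{-18919 + 46827}} = \frac{1}{32400 + \frac{71872}{27908}} = \frac{1}{32400 + 71872 \cdot \frac{1}{27908}} = \frac{1}{32400 + \frac{17968}{6977}} = \frac{1}{\frac{226072768}{6977}} = \frac{6977}{226072768}$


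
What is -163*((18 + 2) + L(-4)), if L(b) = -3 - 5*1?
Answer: -1956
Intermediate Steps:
L(b) = -8 (L(b) = -3 - 5 = -8)
-163*((18 + 2) + L(-4)) = -163*((18 + 2) - 8) = -163*(20 - 8) = -163*12 = -1956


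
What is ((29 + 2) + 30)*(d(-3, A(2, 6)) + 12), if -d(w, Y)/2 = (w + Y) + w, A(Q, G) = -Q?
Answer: 1708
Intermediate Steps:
d(w, Y) = -4*w - 2*Y (d(w, Y) = -2*((w + Y) + w) = -2*((Y + w) + w) = -2*(Y + 2*w) = -4*w - 2*Y)
((29 + 2) + 30)*(d(-3, A(2, 6)) + 12) = ((29 + 2) + 30)*((-4*(-3) - (-2)*2) + 12) = (31 + 30)*((12 - 2*(-2)) + 12) = 61*((12 + 4) + 12) = 61*(16 + 12) = 61*28 = 1708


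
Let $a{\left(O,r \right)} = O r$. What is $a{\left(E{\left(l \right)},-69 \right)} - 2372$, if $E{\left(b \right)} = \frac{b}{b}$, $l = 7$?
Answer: $-2441$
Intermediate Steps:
$E{\left(b \right)} = 1$
$a{\left(E{\left(l \right)},-69 \right)} - 2372 = 1 \left(-69\right) - 2372 = -69 - 2372 = -2441$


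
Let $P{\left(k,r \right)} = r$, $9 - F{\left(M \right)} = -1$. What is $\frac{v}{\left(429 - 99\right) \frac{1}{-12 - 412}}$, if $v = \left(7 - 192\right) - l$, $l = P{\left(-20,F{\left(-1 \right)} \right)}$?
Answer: $\frac{2756}{11} \approx 250.55$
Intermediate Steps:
$F{\left(M \right)} = 10$ ($F{\left(M \right)} = 9 - -1 = 9 + 1 = 10$)
$l = 10$
$v = -195$ ($v = \left(7 - 192\right) - 10 = -185 - 10 = -195$)
$\frac{v}{\left(429 - 99\right) \frac{1}{-12 - 412}} = - \frac{195}{\left(429 - 99\right) \frac{1}{-12 - 412}} = - \frac{195}{330 \frac{1}{-424}} = - \frac{195}{330 \left(- \frac{1}{424}\right)} = - \frac{195}{- \frac{165}{212}} = \left(-195\right) \left(- \frac{212}{165}\right) = \frac{2756}{11}$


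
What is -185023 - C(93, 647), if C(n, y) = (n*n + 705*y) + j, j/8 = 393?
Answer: -652951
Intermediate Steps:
j = 3144 (j = 8*393 = 3144)
C(n, y) = 3144 + n**2 + 705*y (C(n, y) = (n*n + 705*y) + 3144 = (n**2 + 705*y) + 3144 = 3144 + n**2 + 705*y)
-185023 - C(93, 647) = -185023 - (3144 + 93**2 + 705*647) = -185023 - (3144 + 8649 + 456135) = -185023 - 1*467928 = -185023 - 467928 = -652951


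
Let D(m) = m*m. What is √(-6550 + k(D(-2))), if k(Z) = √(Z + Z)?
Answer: √(-6550 + 2*√2) ≈ 80.915*I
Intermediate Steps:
D(m) = m²
k(Z) = √2*√Z (k(Z) = √(2*Z) = √2*√Z)
√(-6550 + k(D(-2))) = √(-6550 + √2*√((-2)²)) = √(-6550 + √2*√4) = √(-6550 + √2*2) = √(-6550 + 2*√2)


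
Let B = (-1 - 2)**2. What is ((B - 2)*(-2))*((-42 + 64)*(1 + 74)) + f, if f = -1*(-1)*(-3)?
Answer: -23103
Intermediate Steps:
B = 9 (B = (-3)**2 = 9)
f = -3 (f = 1*(-3) = -3)
((B - 2)*(-2))*((-42 + 64)*(1 + 74)) + f = ((9 - 2)*(-2))*((-42 + 64)*(1 + 74)) - 3 = (7*(-2))*(22*75) - 3 = -14*1650 - 3 = -23100 - 3 = -23103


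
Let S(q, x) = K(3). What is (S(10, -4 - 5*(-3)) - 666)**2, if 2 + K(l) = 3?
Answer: 442225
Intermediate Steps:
K(l) = 1 (K(l) = -2 + 3 = 1)
S(q, x) = 1
(S(10, -4 - 5*(-3)) - 666)**2 = (1 - 666)**2 = (-665)**2 = 442225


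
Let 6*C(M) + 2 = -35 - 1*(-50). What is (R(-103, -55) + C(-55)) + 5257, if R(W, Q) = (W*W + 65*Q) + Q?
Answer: 73429/6 ≈ 12238.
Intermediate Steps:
C(M) = 13/6 (C(M) = -⅓ + (-35 - 1*(-50))/6 = -⅓ + (-35 + 50)/6 = -⅓ + (⅙)*15 = -⅓ + 5/2 = 13/6)
R(W, Q) = W² + 66*Q (R(W, Q) = (W² + 65*Q) + Q = W² + 66*Q)
(R(-103, -55) + C(-55)) + 5257 = (((-103)² + 66*(-55)) + 13/6) + 5257 = ((10609 - 3630) + 13/6) + 5257 = (6979 + 13/6) + 5257 = 41887/6 + 5257 = 73429/6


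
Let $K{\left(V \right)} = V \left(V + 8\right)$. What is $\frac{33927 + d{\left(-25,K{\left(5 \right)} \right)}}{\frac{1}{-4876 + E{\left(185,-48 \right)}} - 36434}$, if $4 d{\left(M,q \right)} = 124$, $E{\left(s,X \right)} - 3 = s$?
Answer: $- \frac{159195104}{170802593} \approx -0.93204$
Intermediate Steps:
$E{\left(s,X \right)} = 3 + s$
$K{\left(V \right)} = V \left(8 + V\right)$
$d{\left(M,q \right)} = 31$ ($d{\left(M,q \right)} = \frac{1}{4} \cdot 124 = 31$)
$\frac{33927 + d{\left(-25,K{\left(5 \right)} \right)}}{\frac{1}{-4876 + E{\left(185,-48 \right)}} - 36434} = \frac{33927 + 31}{\frac{1}{-4876 + \left(3 + 185\right)} - 36434} = \frac{33958}{\frac{1}{-4876 + 188} - 36434} = \frac{33958}{\frac{1}{-4688} - 36434} = \frac{33958}{- \frac{1}{4688} - 36434} = \frac{33958}{- \frac{170802593}{4688}} = 33958 \left(- \frac{4688}{170802593}\right) = - \frac{159195104}{170802593}$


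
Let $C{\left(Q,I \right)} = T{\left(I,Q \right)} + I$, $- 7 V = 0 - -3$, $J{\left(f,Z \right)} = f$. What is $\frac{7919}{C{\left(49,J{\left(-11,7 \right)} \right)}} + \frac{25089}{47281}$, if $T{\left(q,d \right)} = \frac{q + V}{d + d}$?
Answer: $- \frac{128329791620}{180282453} \approx -711.83$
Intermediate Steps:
$V = - \frac{3}{7}$ ($V = - \frac{0 - -3}{7} = - \frac{0 + 3}{7} = \left(- \frac{1}{7}\right) 3 = - \frac{3}{7} \approx -0.42857$)
$T{\left(q,d \right)} = \frac{- \frac{3}{7} + q}{2 d}$ ($T{\left(q,d \right)} = \frac{q - \frac{3}{7}}{d + d} = \frac{- \frac{3}{7} + q}{2 d}$)
$C{\left(Q,I \right)} = I + \frac{-3 + 7 I}{14 Q}$ ($C{\left(Q,I \right)} = \frac{-3 + 7 I}{14 Q} + I = I + \frac{-3 + 7 I}{14 Q}$)
$\frac{7919}{C{\left(49,J{\left(-11,7 \right)} \right)}} + \frac{25089}{47281} = \frac{7919}{\frac{1}{49} \left(- \frac{3}{14} + \frac{1}{2} \left(-11\right) - 539\right)} + \frac{25089}{47281} = \frac{7919}{\frac{1}{49} \left(- \frac{3}{14} - \frac{11}{2} - 539\right)} + 25089 \cdot \frac{1}{47281} = \frac{7919}{\frac{1}{49} \left(- \frac{3813}{7}\right)} + \frac{25089}{47281} = \frac{7919}{- \frac{3813}{343}} + \frac{25089}{47281} = 7919 \left(- \frac{343}{3813}\right) + \frac{25089}{47281} = - \frac{2716217}{3813} + \frac{25089}{47281} = - \frac{128329791620}{180282453}$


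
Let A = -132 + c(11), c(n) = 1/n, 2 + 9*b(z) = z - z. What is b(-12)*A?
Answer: 2902/99 ≈ 29.313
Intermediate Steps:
b(z) = -2/9 (b(z) = -2/9 + (z - z)/9 = -2/9 + (⅑)*0 = -2/9 + 0 = -2/9)
A = -1451/11 (A = -132 + 1/11 = -1451/11 ≈ -131.91)
b(-12)*A = -2/9*(-1451/11) = 2902/99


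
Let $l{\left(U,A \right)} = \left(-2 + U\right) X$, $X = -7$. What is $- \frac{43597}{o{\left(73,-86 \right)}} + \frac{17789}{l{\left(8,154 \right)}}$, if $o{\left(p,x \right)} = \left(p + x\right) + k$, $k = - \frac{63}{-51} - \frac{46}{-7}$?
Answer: $\frac{5747339}{721} \approx 7971.3$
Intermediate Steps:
$l{\left(U,A \right)} = 14 - 7 U$ ($l{\left(U,A \right)} = \left(-2 + U\right) \left(-7\right) = 14 - 7 U$)
$k = \frac{929}{119}$ ($k = \left(-63\right) \left(- \frac{1}{51}\right) - - \frac{46}{7} = \frac{21}{17} + \frac{46}{7} = \frac{929}{119} \approx 7.8067$)
$o{\left(p,x \right)} = \frac{929}{119} + p + x$ ($o{\left(p,x \right)} = \left(p + x\right) + \frac{929}{119} = \frac{929}{119} + p + x$)
$- \frac{43597}{o{\left(73,-86 \right)}} + \frac{17789}{l{\left(8,154 \right)}} = - \frac{43597}{\frac{929}{119} + 73 - 86} + \frac{17789}{14 - 56} = - \frac{43597}{- \frac{618}{119}} + \frac{17789}{14 - 56} = \left(-43597\right) \left(- \frac{119}{618}\right) + \frac{17789}{-42} = \frac{5188043}{618} + 17789 \left(- \frac{1}{42}\right) = \frac{5188043}{618} - \frac{17789}{42} = \frac{5747339}{721}$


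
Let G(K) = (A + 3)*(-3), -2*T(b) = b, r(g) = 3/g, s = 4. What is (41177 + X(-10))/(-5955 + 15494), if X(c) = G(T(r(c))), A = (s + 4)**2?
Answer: 40976/9539 ≈ 4.2956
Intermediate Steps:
A = 64 (A = (4 + 4)**2 = 8**2 = 64)
T(b) = -b/2
G(K) = -201 (G(K) = (64 + 3)*(-3) = 67*(-3) = -201)
X(c) = -201
(41177 + X(-10))/(-5955 + 15494) = (41177 - 201)/(-5955 + 15494) = 40976/9539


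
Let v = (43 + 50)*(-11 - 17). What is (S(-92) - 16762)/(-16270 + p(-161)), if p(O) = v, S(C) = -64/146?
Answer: 611829/688901 ≈ 0.88812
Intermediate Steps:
S(C) = -32/73 (S(C) = -64*1/146 = -32/73)
v = -2604 (v = 93*(-28) = -2604)
p(O) = -2604
(S(-92) - 16762)/(-16270 + p(-161)) = (-32/73 - 16762)/(-16270 - 2604) = -1223658/73/(-18874) = -1223658/73*(-1/18874) = 611829/688901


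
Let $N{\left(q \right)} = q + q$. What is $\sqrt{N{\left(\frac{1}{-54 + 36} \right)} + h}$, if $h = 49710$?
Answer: $\frac{\sqrt{447389}}{3} \approx 222.96$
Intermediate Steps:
$N{\left(q \right)} = 2 q$
$\sqrt{N{\left(\frac{1}{-54 + 36} \right)} + h} = \sqrt{\frac{2}{-54 + 36} + 49710} = \sqrt{\frac{2}{-18} + 49710} = \sqrt{2 \left(- \frac{1}{18}\right) + 49710} = \sqrt{- \frac{1}{9} + 49710} = \sqrt{\frac{447389}{9}} = \frac{\sqrt{447389}}{3}$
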